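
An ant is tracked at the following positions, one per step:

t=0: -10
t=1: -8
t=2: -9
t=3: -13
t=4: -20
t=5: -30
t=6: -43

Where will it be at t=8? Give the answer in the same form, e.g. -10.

First differences are +2, -1, -4, -7, -10, -13; their common second difference is -3 (constant acceleration).
step 7: -43 − 16 → -59
step 8: -59 − 19 → -78

-78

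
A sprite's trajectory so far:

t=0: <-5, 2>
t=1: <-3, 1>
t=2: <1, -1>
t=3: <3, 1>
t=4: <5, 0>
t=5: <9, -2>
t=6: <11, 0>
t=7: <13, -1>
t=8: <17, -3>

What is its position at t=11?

<25, -4>

Step-to-step displacements: <+2, -1>, <+4, -2>, <+2, +2>, <+2, -1>, <+4, -2>, <+2, +2>, <+2, -1>, <+4, -2> — a repeating cycle of length 3.
step 9: apply <+2, +2> → <19, -1>
step 10: apply <+2, -1> → <21, -2>
step 11: apply <+4, -2> → <25, -4>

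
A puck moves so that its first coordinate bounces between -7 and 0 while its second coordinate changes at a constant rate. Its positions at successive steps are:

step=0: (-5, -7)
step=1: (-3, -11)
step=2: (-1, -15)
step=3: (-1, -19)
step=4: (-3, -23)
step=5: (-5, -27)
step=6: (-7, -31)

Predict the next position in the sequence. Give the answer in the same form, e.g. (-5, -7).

The first coordinate travels 2 per step and bounces off the walls at -7 and 0.
  step 7: -7 → -5
The second coordinate changes by -4 each step: at step 7 it is -35.

(-5, -35)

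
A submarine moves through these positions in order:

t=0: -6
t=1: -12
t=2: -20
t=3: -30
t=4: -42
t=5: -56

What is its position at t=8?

Taking differences between consecutive positions: -6, -8, -10, -12, -14. These grow by -2 each step.
step 6: -56 − 16 → -72
step 7: -72 − 18 → -90
step 8: -90 − 20 → -110

-110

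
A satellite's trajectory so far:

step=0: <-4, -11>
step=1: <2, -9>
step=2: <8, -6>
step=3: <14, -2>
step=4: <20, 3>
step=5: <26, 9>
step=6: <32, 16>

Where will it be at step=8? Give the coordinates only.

<44, 33>

Successive displacements: <+6, +2>, <+6, +3>, <+6, +4>, <+6, +5>, <+6, +6>, <+6, +7> — each changes by <+0, +1>.
step 7: <32, 16> + <+6, +8> → <38, 24>
step 8: <38, 24> + <+6, +9> → <44, 33>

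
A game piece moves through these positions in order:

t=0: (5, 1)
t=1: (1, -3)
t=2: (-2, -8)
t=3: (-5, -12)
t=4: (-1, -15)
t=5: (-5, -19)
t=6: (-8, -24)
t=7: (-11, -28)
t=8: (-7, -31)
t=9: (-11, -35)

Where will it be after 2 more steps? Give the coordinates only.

(-17, -44)

Differencing gives (-4, -4), (-3, -5), (-3, -4), (+4, -3), (-4, -4), (-3, -5), (-3, -4), (+4, -3), (-4, -4). This is the pattern (-4, -4), (-3, -5), (-3, -4), (+4, -3) repeated.
step 10: apply (-3, -5) → (-14, -40)
step 11: apply (-3, -4) → (-17, -44)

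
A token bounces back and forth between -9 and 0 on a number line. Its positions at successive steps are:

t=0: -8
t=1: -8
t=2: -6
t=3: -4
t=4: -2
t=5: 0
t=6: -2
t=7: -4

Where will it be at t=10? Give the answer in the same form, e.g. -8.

The value reflects between -9 and 0, moving 2 per step.
  step 8: -4 → -6
  step 9: -6 → -8
  step 10: -8 → -8

-8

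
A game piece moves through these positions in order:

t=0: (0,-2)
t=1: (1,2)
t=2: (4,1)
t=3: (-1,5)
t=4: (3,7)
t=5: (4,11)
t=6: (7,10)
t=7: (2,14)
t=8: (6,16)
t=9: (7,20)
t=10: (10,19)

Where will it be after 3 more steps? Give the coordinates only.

Differencing gives (+1,+4), (+3,-1), (-5,+4), (+4,+2), (+1,+4), (+3,-1), (-5,+4), (+4,+2), (+1,+4), (+3,-1). This is the pattern (+1,+4), (+3,-1), (-5,+4), (+4,+2) repeated.
step 11: apply (-5,+4) → (5,23)
step 12: apply (+4,+2) → (9,25)
step 13: apply (+1,+4) → (10,29)

(10,29)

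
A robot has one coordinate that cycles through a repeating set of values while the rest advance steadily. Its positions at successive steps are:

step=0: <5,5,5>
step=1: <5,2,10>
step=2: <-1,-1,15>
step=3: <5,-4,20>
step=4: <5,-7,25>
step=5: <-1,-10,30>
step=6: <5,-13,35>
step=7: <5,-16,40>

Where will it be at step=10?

First: cycles through 5, 5, -1 every 3 steps. Step 10 lands at position 1 of the cycle → 5.
Second: linear, -3 per step → -25 at step 10.
Third: linear, +5 per step → 55 at step 10.

<5,-25,55>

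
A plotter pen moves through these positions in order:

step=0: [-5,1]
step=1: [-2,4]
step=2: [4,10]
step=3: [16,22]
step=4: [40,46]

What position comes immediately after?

The jumps are [+3,+3], [+6,+6], [+12,+12], [+24,+24] — a geometric progression with ratio 2.
step 5: [40,46] + [+48,+48] → [88,94]

[88,94]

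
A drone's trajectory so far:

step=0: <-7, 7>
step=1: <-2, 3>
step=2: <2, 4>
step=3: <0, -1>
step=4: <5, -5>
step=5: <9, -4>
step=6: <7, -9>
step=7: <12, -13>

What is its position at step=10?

<19, -21>

Differencing gives <+5, -4>, <+4, +1>, <-2, -5>, <+5, -4>, <+4, +1>, <-2, -5>, <+5, -4>. This is the pattern <+5, -4>, <+4, +1>, <-2, -5> repeated.
step 8: apply <+4, +1> → <16, -12>
step 9: apply <-2, -5> → <14, -17>
step 10: apply <+5, -4> → <19, -21>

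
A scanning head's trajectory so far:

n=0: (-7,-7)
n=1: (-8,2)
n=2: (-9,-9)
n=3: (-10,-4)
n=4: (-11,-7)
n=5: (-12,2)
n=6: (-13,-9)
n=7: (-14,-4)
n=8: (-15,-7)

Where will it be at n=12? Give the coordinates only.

The first coordinate changes by -1 each step, so at step 12 it is -7 + 12·(-1) = -19.
The second coordinate repeats the cycle [-7, 2, -9, -4] with period 4; step 12 mod 4 = 0, giving -7.

(-19,-7)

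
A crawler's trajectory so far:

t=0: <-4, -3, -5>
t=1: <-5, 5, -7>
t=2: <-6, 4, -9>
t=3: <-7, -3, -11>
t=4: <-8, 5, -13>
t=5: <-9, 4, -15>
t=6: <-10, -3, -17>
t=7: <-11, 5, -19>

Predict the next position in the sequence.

<-12, 4, -21>

The first coordinate changes by -1 each step, so at step 8 it is -4 + 8·(-1) = -12.
The second coordinate repeats the cycle [-3, 5, 4] with period 3; step 8 mod 3 = 2, giving 4.
The third coordinate changes by -2 each step, so at step 8 it is -5 + 8·(-2) = -21.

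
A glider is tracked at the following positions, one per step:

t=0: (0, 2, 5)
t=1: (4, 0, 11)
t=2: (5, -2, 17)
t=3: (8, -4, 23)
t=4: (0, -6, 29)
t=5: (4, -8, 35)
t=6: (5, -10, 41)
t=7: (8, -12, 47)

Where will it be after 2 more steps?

The first coordinate repeats the cycle [0, 4, 5, 8] with period 4; step 9 mod 4 = 1, giving 4.
The second coordinate changes by -2 each step, so at step 9 it is 2 + 9·(-2) = -16.
The third coordinate changes by +6 each step, so at step 9 it is 5 + 9·(6) = 59.

(4, -16, 59)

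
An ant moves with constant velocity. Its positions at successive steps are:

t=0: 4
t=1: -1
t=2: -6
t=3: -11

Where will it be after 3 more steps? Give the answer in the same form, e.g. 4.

-26

The position changes by -5 every step.
step 4: -11 − 5 → -16
step 5: -16 − 5 → -21
step 6: -21 − 5 → -26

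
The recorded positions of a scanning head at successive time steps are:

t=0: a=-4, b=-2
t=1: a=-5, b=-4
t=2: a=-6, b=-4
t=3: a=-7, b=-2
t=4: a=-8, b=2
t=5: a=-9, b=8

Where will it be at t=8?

a=-12, b=38

First differences are (-1, -2), (-1, +0), (-1, +2), (-1, +4), (-1, +6); their common second difference is (+0, +2) (constant acceleration).
step 6: a=-9, b=8 + (-1, +8) → a=-10, b=16
step 7: a=-10, b=16 + (-1, +10) → a=-11, b=26
step 8: a=-11, b=26 + (-1, +12) → a=-12, b=38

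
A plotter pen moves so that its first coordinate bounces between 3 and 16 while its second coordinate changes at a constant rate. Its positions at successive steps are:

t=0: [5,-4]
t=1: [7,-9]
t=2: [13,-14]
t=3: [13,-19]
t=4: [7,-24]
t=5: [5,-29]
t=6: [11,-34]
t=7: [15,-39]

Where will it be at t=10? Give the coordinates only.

The first coordinate reflects between 3 and 16, moving 6 per step.
  step 8: 15 → 9
  step 9: 9 → 3
  step 10: 3 → 9
The second coordinate changes by -5 each step: at step 10 it is -54.

[9,-54]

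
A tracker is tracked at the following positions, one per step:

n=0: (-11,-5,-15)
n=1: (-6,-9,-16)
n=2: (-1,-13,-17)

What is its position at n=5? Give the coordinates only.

The position changes by (+5,-4,-1) every step.
step 3: (-1,-13,-17) + (+5,-4,-1) → (4,-17,-18)
step 4: (4,-17,-18) + (+5,-4,-1) → (9,-21,-19)
step 5: (9,-21,-19) + (+5,-4,-1) → (14,-25,-20)

(14,-25,-20)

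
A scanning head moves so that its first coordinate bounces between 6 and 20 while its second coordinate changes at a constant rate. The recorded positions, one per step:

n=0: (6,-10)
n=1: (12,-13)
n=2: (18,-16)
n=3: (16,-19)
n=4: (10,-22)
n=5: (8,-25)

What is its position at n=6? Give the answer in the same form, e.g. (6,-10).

The first coordinate reflects between 6 and 20, moving 6 per step.
  step 6: 8 → 14
The second coordinate changes by -3 each step: at step 6 it is -28.

(14,-28)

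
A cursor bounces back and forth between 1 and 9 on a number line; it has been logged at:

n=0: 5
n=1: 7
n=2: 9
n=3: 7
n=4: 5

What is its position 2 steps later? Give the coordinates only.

1

The value reflects between 1 and 9, moving 2 per step.
  step 5: 5 → 3
  step 6: 3 → 1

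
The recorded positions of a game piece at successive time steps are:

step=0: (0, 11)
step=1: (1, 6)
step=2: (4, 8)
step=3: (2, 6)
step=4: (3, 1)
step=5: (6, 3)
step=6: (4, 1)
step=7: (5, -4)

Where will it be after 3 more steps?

(7, -9)

Step-to-step displacements: (+1, -5), (+3, +2), (-2, -2), (+1, -5), (+3, +2), (-2, -2), (+1, -5) — a repeating cycle of length 3.
step 8: apply (+3, +2) → (8, -2)
step 9: apply (-2, -2) → (6, -4)
step 10: apply (+1, -5) → (7, -9)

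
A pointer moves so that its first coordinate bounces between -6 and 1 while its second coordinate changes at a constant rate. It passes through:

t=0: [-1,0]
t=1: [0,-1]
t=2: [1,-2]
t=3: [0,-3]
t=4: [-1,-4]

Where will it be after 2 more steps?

The first coordinate reflects between -6 and 1, moving 1 per step.
  step 5: -1 → -2
  step 6: -2 → -3
The second coordinate changes by -1 each step: at step 6 it is -6.

[-3,-6]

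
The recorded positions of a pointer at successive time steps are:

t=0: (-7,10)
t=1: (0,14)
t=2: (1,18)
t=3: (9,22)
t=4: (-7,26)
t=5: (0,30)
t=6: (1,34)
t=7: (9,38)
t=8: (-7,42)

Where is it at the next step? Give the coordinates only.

First: cycles through -7, 0, 1, 9 every 4 steps. Step 9 lands at position 1 of the cycle → 0.
Second: linear, +4 per step → 46 at step 9.

(0,46)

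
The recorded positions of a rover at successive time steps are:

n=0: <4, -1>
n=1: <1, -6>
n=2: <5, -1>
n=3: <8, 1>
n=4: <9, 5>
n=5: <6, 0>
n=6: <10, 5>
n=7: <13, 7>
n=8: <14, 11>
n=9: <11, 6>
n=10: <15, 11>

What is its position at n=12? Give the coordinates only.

<19, 17>

Differencing gives <-3, -5>, <+4, +5>, <+3, +2>, <+1, +4>, <-3, -5>, <+4, +5>, <+3, +2>, <+1, +4>, <-3, -5>, <+4, +5>. This is the pattern <-3, -5>, <+4, +5>, <+3, +2>, <+1, +4> repeated.
step 11: apply <+3, +2> → <18, 13>
step 12: apply <+1, +4> → <19, 17>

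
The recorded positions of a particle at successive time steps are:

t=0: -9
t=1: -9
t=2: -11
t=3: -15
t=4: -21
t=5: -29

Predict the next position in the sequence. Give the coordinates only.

-39

Successive displacements: +0, -2, -4, -6, -8 — each changes by -2.
step 6: -29 − 10 → -39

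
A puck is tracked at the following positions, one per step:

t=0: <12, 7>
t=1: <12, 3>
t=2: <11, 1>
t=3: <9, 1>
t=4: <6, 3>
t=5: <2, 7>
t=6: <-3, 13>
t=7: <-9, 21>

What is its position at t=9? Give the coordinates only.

Taking differences between consecutive positions: <+0, -4>, <-1, -2>, <-2, +0>, <-3, +2>, <-4, +4>, <-5, +6>, <-6, +8>. These grow by <-1, +2> each step.
step 8: <-9, 21> + <-7, +10> → <-16, 31>
step 9: <-16, 31> + <-8, +12> → <-24, 43>

<-24, 43>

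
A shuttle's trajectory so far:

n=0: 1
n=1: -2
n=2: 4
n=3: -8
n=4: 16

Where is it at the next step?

-32

Step-to-step displacements: -3, +6, -12, +24; each is -2× the previous.
step 5: 16 − 48 → -32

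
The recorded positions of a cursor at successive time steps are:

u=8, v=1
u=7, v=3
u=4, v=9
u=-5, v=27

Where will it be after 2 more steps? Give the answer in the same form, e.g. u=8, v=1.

u=-113, v=243

Step-to-step displacements: (-1,+2), (-3,+6), (-9,+18); each is 3× the previous.
step 4: u=-5, v=27 + (-27,+54) → u=-32, v=81
step 5: u=-32, v=81 + (-81,+162) → u=-113, v=243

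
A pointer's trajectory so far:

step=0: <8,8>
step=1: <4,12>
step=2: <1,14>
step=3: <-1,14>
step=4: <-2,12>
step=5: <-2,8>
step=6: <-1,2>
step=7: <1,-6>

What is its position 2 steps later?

<8,-28>

Successive displacements: <-4,+4>, <-3,+2>, <-2,+0>, <-1,-2>, <+0,-4>, <+1,-6>, <+2,-8> — each changes by <+1,-2>.
step 8: <1,-6> + <+3,-10> → <4,-16>
step 9: <4,-16> + <+4,-12> → <8,-28>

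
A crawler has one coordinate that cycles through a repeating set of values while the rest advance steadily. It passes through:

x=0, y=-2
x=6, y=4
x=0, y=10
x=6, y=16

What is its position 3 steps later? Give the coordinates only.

X: cycles through 0, 6 every 2 steps. Step 6 lands at position 0 of the cycle → 0.
Y: linear, +6 per step → 34 at step 6.

x=0, y=34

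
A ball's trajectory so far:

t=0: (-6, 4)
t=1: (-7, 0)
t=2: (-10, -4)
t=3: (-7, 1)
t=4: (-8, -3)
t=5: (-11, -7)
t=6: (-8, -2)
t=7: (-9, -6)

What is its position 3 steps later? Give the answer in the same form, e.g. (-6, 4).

(-10, -9)

Differencing gives (-1, -4), (-3, -4), (+3, +5), (-1, -4), (-3, -4), (+3, +5), (-1, -4). This is the pattern (-1, -4), (-3, -4), (+3, +5) repeated.
step 8: apply (-3, -4) → (-12, -10)
step 9: apply (+3, +5) → (-9, -5)
step 10: apply (-1, -4) → (-10, -9)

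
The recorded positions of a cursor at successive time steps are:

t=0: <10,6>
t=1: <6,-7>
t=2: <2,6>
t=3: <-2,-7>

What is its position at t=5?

<-10,-7>

The first coordinate changes by -4 each step, so at step 5 it is 10 + 5·(-4) = -10.
The second coordinate repeats the cycle [6, -7] with period 2; step 5 mod 2 = 1, giving -7.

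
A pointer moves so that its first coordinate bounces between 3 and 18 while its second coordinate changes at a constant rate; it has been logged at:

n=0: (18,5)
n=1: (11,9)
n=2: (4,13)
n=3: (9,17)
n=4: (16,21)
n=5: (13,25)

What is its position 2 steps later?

(7,33)

The first coordinate reflects between 3 and 18, moving 7 per step.
  step 6: 13 → 6
  step 7: 6 → 7
The second coordinate changes by +4 each step: at step 7 it is 33.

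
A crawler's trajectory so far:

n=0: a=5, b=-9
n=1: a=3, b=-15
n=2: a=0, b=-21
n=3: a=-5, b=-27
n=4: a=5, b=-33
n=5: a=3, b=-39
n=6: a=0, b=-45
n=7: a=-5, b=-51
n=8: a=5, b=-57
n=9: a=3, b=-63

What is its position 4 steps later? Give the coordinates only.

The a coordinate repeats the cycle [5, 3, 0, -5] with period 4; step 13 mod 4 = 1, giving 3.
The b coordinate changes by -6 each step, so at step 13 it is -9 + 13·(-6) = -87.

a=3, b=-87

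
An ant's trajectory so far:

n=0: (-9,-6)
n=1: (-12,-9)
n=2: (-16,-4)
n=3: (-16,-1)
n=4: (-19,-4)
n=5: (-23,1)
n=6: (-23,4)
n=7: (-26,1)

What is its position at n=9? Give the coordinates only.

(-30,9)

The moves between consecutive positions are (-3,-3), (-4,+5), (+0,+3), (-3,-3), (-4,+5), (+0,+3), (-3,-3); they repeat the 3-cycle [(-3,-3), (-4,+5), (+0,+3)].
step 8: apply (-4,+5) → (-30,6)
step 9: apply (+0,+3) → (-30,9)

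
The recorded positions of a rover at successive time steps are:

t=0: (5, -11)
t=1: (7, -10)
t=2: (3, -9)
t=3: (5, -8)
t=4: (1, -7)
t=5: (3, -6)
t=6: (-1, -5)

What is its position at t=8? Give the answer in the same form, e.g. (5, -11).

The moves between consecutive positions are (+2, +1), (-4, +1), (+2, +1), (-4, +1), (+2, +1), (-4, +1); they repeat the 2-cycle [(+2, +1), (-4, +1)].
step 7: apply (+2, +1) → (1, -4)
step 8: apply (-4, +1) → (-3, -3)

(-3, -3)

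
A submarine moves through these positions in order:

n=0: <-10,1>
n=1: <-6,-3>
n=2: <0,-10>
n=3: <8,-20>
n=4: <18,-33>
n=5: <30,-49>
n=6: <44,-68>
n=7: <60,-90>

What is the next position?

Successive displacements: <+4,-4>, <+6,-7>, <+8,-10>, <+10,-13>, <+12,-16>, <+14,-19>, <+16,-22> — each changes by <+2,-3>.
step 8: <60,-90> + <+18,-25> → <78,-115>

<78,-115>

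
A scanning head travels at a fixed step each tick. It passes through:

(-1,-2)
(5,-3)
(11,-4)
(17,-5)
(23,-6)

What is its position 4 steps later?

Constant displacement of (+6,-1) per step.
step 5: (23,-6) + (+6,-1) → (29,-7)
step 6: (29,-7) + (+6,-1) → (35,-8)
step 7: (35,-8) + (+6,-1) → (41,-9)
step 8: (41,-9) + (+6,-1) → (47,-10)

(47,-10)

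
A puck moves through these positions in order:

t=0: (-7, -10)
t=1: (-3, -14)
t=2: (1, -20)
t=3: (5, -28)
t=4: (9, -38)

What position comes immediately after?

(13, -50)

Taking differences between consecutive positions: (+4, -4), (+4, -6), (+4, -8), (+4, -10). These grow by (+0, -2) each step.
step 5: (9, -38) + (+4, -12) → (13, -50)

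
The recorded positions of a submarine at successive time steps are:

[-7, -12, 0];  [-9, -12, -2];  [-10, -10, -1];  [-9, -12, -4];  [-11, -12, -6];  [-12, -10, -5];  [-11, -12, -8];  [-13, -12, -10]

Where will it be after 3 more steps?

[-15, -12, -14]

The moves between consecutive positions are [-2, +0, -2], [-1, +2, +1], [+1, -2, -3], [-2, +0, -2], [-1, +2, +1], [+1, -2, -3], [-2, +0, -2]; they repeat the 3-cycle [[-2, +0, -2], [-1, +2, +1], [+1, -2, -3]].
step 8: apply [-1, +2, +1] → [-14, -10, -9]
step 9: apply [+1, -2, -3] → [-13, -12, -12]
step 10: apply [-2, +0, -2] → [-15, -12, -14]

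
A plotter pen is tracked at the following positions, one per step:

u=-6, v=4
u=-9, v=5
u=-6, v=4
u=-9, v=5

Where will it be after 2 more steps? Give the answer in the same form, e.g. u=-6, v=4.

u=-9, v=5

Consecutive displacements (-3, +1), (+3, -1), (-3, +1) scale by a factor of -1 each step.
step 4: u=-9, v=5 + (+3, -1) → u=-6, v=4
step 5: u=-6, v=4 + (-3, +1) → u=-9, v=5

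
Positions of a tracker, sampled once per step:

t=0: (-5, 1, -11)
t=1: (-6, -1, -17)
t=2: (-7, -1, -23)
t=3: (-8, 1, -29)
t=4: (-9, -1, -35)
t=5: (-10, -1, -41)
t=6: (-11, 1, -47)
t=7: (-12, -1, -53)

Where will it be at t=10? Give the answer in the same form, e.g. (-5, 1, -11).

(-15, -1, -71)

First: linear, -1 per step → -15 at step 10.
Second: cycles through 1, -1, -1 every 3 steps. Step 10 lands at position 1 of the cycle → -1.
Third: linear, -6 per step → -71 at step 10.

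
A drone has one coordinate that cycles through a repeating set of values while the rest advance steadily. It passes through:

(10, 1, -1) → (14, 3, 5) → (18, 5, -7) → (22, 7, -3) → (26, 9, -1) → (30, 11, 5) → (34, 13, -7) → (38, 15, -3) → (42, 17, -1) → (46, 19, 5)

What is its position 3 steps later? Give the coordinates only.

The first coordinate changes by +4 each step, so at step 12 it is 10 + 12·(4) = 58.
The second coordinate changes by +2 each step, so at step 12 it is 1 + 12·(2) = 25.
The third coordinate repeats the cycle [-1, 5, -7, -3] with period 4; step 12 mod 4 = 0, giving -1.

(58, 25, -1)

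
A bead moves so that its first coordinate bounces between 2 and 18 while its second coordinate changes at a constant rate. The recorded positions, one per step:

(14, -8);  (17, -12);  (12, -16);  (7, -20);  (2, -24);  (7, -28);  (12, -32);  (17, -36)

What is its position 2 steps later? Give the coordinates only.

(9, -44)

The first coordinate reflects between 2 and 18, moving 5 per step.
  step 8: 17 → 14
  step 9: 14 → 9
The second coordinate changes by -4 each step: at step 9 it is -44.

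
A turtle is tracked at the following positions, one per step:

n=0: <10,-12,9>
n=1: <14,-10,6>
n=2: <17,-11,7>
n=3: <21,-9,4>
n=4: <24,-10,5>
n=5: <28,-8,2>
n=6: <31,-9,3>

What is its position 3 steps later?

Differencing gives <+4,+2,-3>, <+3,-1,+1>, <+4,+2,-3>, <+3,-1,+1>, <+4,+2,-3>, <+3,-1,+1>. This is the pattern <+4,+2,-3>, <+3,-1,+1> repeated.
step 7: apply <+4,+2,-3> → <35,-7,0>
step 8: apply <+3,-1,+1> → <38,-8,1>
step 9: apply <+4,+2,-3> → <42,-6,-2>

<42,-6,-2>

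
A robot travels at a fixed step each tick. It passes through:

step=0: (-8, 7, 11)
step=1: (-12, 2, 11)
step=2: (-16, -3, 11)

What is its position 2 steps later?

(-24, -13, 11)

The position changes by (-4, -5, +0) every step.
step 3: (-16, -3, 11) + (-4, -5, +0) → (-20, -8, 11)
step 4: (-20, -8, 11) + (-4, -5, +0) → (-24, -13, 11)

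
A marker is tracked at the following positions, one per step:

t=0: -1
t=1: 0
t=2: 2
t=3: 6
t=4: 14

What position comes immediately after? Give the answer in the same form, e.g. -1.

The jumps are +1, +2, +4, +8 — a geometric progression with ratio 2.
step 5: 14 + 16 → 30

30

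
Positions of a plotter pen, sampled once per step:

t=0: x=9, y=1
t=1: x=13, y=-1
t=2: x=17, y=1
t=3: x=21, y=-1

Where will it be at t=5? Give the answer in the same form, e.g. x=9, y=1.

X: linear, +4 per step → 29 at step 5.
Y: cycles through 1, -1 every 2 steps. Step 5 lands at position 1 of the cycle → -1.

x=29, y=-1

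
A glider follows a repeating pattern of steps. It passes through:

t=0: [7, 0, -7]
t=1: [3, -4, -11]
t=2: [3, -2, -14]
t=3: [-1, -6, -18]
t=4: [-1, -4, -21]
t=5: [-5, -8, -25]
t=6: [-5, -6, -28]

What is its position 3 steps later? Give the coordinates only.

Step-to-step displacements: [-4, -4, -4], [+0, +2, -3], [-4, -4, -4], [+0, +2, -3], [-4, -4, -4], [+0, +2, -3] — a repeating cycle of length 2.
step 7: apply [-4, -4, -4] → [-9, -10, -32]
step 8: apply [+0, +2, -3] → [-9, -8, -35]
step 9: apply [-4, -4, -4] → [-13, -12, -39]

[-13, -12, -39]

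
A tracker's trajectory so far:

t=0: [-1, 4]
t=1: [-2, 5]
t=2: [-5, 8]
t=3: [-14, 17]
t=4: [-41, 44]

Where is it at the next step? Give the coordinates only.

[-122, 125]

Step-to-step displacements: [-1, +1], [-3, +3], [-9, +9], [-27, +27]; each is 3× the previous.
step 5: [-41, 44] + [-81, +81] → [-122, 125]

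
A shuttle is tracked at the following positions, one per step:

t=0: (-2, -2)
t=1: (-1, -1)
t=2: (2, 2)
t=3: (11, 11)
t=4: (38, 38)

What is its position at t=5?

(119, 119)

Consecutive displacements (+1, +1), (+3, +3), (+9, +9), (+27, +27) scale by a factor of 3 each step.
step 5: (38, 38) + (+81, +81) → (119, 119)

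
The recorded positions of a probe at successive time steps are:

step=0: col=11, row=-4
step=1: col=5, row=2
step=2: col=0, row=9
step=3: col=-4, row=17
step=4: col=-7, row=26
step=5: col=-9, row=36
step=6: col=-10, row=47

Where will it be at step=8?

Taking differences between consecutive positions: (-6, +6), (-5, +7), (-4, +8), (-3, +9), (-2, +10), (-1, +11). These grow by (+1, +1) each step.
step 7: col=-10, row=47 + (+0, +12) → col=-10, row=59
step 8: col=-10, row=59 + (+1, +13) → col=-9, row=72

col=-9, row=72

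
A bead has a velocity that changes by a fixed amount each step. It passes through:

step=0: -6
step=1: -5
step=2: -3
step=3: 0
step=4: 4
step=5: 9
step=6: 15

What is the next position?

22

Taking differences between consecutive positions: +1, +2, +3, +4, +5, +6. These grow by +1 each step.
step 7: 15 + 7 → 22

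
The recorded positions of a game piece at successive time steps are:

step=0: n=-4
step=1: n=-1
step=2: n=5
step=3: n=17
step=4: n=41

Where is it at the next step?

n=89

Consecutive displacements +3, +6, +12, +24 scale by a factor of 2 each step.
step 5: 41 + 48 → n=89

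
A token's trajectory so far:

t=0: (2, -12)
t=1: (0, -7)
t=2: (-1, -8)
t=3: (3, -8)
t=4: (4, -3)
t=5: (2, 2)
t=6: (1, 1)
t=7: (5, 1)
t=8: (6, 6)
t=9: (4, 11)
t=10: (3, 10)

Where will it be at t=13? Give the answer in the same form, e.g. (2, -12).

The moves between consecutive positions are (-2, +5), (-1, -1), (+4, +0), (+1, +5), (-2, +5), (-1, -1), (+4, +0), (+1, +5), (-2, +5), (-1, -1); they repeat the 4-cycle [(-2, +5), (-1, -1), (+4, +0), (+1, +5)].
step 11: apply (+4, +0) → (7, 10)
step 12: apply (+1, +5) → (8, 15)
step 13: apply (-2, +5) → (6, 20)

(6, 20)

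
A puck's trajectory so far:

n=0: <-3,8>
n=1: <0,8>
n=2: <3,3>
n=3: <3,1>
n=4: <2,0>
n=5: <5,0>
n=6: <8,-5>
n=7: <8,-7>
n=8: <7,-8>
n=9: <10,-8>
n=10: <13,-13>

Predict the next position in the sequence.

<13,-15>

Step-to-step displacements: <+3,+0>, <+3,-5>, <+0,-2>, <-1,-1>, <+3,+0>, <+3,-5>, <+0,-2>, <-1,-1>, <+3,+0>, <+3,-5> — a repeating cycle of length 4.
step 11: apply <+0,-2> → <13,-15>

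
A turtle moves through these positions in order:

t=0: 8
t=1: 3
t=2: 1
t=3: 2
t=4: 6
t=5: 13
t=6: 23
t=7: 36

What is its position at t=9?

First differences are -5, -2, +1, +4, +7, +10, +13; their common second difference is +3 (constant acceleration).
step 8: 36 + 16 → 52
step 9: 52 + 19 → 71

71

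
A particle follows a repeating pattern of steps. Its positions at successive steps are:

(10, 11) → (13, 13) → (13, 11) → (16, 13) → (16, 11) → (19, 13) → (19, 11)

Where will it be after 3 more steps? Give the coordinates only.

The moves between consecutive positions are (+3, +2), (+0, -2), (+3, +2), (+0, -2), (+3, +2), (+0, -2); they repeat the 2-cycle [(+3, +2), (+0, -2)].
step 7: apply (+3, +2) → (22, 13)
step 8: apply (+0, -2) → (22, 11)
step 9: apply (+3, +2) → (25, 13)

(25, 13)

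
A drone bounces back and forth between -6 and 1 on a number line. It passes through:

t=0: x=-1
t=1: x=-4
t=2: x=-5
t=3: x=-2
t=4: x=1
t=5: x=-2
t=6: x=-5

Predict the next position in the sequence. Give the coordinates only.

x=-4

The value reflects between -6 and 1, moving 3 per step.
  step 7: -5 → -4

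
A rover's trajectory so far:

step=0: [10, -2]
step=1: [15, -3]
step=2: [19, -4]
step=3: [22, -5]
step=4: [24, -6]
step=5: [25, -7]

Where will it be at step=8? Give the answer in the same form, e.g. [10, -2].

[22, -10]

First differences are [+5, -1], [+4, -1], [+3, -1], [+2, -1], [+1, -1]; their common second difference is [-1, +0] (constant acceleration).
step 6: [25, -7] + [+0, -1] → [25, -8]
step 7: [25, -8] + [-1, -1] → [24, -9]
step 8: [24, -9] + [-2, -1] → [22, -10]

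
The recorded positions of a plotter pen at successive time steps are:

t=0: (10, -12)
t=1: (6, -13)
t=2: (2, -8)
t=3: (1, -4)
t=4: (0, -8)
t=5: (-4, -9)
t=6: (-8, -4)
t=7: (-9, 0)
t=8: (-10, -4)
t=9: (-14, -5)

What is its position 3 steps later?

(-20, 0)

The moves between consecutive positions are (-4, -1), (-4, +5), (-1, +4), (-1, -4), (-4, -1), (-4, +5), (-1, +4), (-1, -4), (-4, -1); they repeat the 4-cycle [(-4, -1), (-4, +5), (-1, +4), (-1, -4)].
step 10: apply (-4, +5) → (-18, 0)
step 11: apply (-1, +4) → (-19, 4)
step 12: apply (-1, -4) → (-20, 0)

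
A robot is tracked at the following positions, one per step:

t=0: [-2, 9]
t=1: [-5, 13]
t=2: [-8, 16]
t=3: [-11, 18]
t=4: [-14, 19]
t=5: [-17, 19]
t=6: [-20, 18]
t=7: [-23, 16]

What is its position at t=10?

[-32, 4]

Successive displacements: [-3, +4], [-3, +3], [-3, +2], [-3, +1], [-3, +0], [-3, -1], [-3, -2] — each changes by [+0, -1].
step 8: [-23, 16] + [-3, -3] → [-26, 13]
step 9: [-26, 13] + [-3, -4] → [-29, 9]
step 10: [-29, 9] + [-3, -5] → [-32, 4]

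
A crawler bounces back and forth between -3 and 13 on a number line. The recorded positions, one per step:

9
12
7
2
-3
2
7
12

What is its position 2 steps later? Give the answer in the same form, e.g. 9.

The value reflects between -3 and 13, moving 5 per step.
  step 8: 12 → 9
  step 9: 9 → 4

4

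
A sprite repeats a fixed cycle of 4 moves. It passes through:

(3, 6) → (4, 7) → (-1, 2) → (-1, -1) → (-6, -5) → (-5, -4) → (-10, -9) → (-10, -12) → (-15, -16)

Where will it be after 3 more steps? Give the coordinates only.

(-19, -23)

The moves between consecutive positions are (+1, +1), (-5, -5), (+0, -3), (-5, -4), (+1, +1), (-5, -5), (+0, -3), (-5, -4); they repeat the 4-cycle [(+1, +1), (-5, -5), (+0, -3), (-5, -4)].
step 9: apply (+1, +1) → (-14, -15)
step 10: apply (-5, -5) → (-19, -20)
step 11: apply (+0, -3) → (-19, -23)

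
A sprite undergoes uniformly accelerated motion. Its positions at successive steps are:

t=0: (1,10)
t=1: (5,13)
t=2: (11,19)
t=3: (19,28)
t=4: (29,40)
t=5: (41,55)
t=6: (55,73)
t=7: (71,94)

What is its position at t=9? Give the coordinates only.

(109,145)

First differences are (+4,+3), (+6,+6), (+8,+9), (+10,+12), (+12,+15), (+14,+18), (+16,+21); their common second difference is (+2,+3) (constant acceleration).
step 8: (71,94) + (+18,+24) → (89,118)
step 9: (89,118) + (+20,+27) → (109,145)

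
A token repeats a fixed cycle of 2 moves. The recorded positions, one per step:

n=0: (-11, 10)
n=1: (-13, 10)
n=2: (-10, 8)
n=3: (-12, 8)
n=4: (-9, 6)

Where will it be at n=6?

The moves between consecutive positions are (-2, +0), (+3, -2), (-2, +0), (+3, -2); they repeat the 2-cycle [(-2, +0), (+3, -2)].
step 5: apply (-2, +0) → (-11, 6)
step 6: apply (+3, -2) → (-8, 4)

(-8, 4)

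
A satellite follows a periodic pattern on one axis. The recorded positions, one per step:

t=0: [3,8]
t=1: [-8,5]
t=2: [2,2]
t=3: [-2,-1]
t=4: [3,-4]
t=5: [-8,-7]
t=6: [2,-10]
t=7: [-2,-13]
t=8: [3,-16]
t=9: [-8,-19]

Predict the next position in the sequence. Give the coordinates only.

[2,-22]

First: cycles through 3, -8, 2, -2 every 4 steps. Step 10 lands at position 2 of the cycle → 2.
Second: linear, -3 per step → -22 at step 10.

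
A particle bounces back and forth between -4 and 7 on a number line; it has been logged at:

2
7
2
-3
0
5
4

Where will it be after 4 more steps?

6

The value travels 5 per step and bounces off the walls at -4 and 7.
  step 7: 4 → -1
  step 8: -1 → -2
  step 9: -2 → 3
  step 10: 3 → 6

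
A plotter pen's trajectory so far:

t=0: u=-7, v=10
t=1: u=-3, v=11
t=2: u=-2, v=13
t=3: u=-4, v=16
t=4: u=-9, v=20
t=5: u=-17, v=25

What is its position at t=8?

u=-59, v=46

Taking differences between consecutive positions: (+4,+1), (+1,+2), (-2,+3), (-5,+4), (-8,+5). These grow by (-3,+1) each step.
step 6: u=-17, v=25 + (-11,+6) → u=-28, v=31
step 7: u=-28, v=31 + (-14,+7) → u=-42, v=38
step 8: u=-42, v=38 + (-17,+8) → u=-59, v=46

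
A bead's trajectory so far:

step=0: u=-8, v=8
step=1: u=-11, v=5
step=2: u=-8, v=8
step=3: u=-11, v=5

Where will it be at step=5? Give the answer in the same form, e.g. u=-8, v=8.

u=-11, v=5

Consecutive displacements (-3,-3), (+3,+3), (-3,-3) scale by a factor of -1 each step.
step 4: u=-11, v=5 + (+3,+3) → u=-8, v=8
step 5: u=-8, v=8 + (-3,-3) → u=-11, v=5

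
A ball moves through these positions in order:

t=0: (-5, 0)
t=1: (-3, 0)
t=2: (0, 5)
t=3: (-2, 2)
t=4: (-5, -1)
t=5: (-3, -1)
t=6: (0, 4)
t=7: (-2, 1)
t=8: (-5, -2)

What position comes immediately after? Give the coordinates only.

Step-to-step displacements: (+2, +0), (+3, +5), (-2, -3), (-3, -3), (+2, +0), (+3, +5), (-2, -3), (-3, -3) — a repeating cycle of length 4.
step 9: apply (+2, +0) → (-3, -2)

(-3, -2)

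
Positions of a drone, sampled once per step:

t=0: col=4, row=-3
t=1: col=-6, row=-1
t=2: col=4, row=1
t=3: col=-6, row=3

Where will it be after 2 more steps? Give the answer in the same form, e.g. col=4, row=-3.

Col: cycles through 4, -6 every 2 steps. Step 5 lands at position 1 of the cycle → -6.
Row: linear, +2 per step → 7 at step 5.

col=-6, row=7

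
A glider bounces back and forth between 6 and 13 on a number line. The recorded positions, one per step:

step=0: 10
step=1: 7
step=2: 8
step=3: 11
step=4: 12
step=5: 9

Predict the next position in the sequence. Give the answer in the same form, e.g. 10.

6

The value reflects between 6 and 13, moving 3 per step.
  step 6: 9 → 6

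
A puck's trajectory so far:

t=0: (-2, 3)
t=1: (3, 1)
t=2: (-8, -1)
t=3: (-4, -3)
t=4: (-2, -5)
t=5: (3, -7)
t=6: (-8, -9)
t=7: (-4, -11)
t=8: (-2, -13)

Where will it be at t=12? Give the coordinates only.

The first coordinate repeats the cycle [-2, 3, -8, -4] with period 4; step 12 mod 4 = 0, giving -2.
The second coordinate changes by -2 each step, so at step 12 it is 3 + 12·(-2) = -21.

(-2, -21)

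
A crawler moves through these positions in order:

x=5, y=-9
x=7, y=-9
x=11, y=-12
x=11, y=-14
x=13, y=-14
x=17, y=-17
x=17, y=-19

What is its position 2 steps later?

x=23, y=-22

The moves between consecutive positions are (+2, +0), (+4, -3), (+0, -2), (+2, +0), (+4, -3), (+0, -2); they repeat the 3-cycle [(+2, +0), (+4, -3), (+0, -2)].
step 7: apply (+2, +0) → x=19, y=-19
step 8: apply (+4, -3) → x=23, y=-22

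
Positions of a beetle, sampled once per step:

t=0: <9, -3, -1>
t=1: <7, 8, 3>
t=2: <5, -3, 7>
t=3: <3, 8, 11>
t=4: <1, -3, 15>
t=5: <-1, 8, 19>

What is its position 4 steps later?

<-9, 8, 35>

First: linear, -2 per step → -9 at step 9.
Second: cycles through -3, 8 every 2 steps. Step 9 lands at position 1 of the cycle → 8.
Third: linear, +4 per step → 35 at step 9.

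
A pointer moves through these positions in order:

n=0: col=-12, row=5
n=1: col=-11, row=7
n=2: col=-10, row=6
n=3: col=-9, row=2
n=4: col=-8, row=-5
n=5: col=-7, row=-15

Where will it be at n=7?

col=-5, row=-44

Taking differences between consecutive positions: (+1,+2), (+1,-1), (+1,-4), (+1,-7), (+1,-10). These grow by (+0,-3) each step.
step 6: col=-7, row=-15 + (+1,-13) → col=-6, row=-28
step 7: col=-6, row=-28 + (+1,-16) → col=-5, row=-44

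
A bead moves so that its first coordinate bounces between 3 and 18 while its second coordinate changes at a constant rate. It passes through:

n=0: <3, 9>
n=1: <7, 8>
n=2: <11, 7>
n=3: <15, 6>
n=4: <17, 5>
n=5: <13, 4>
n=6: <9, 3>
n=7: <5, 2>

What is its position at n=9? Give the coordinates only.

<9, 0>

The first coordinate reflects between 3 and 18, moving 4 per step.
  step 8: 5 → 5
  step 9: 5 → 9
The second coordinate changes by -1 each step: at step 9 it is 0.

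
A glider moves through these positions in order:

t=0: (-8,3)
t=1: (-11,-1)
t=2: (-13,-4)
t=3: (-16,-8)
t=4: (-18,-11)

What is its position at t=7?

(-26,-22)

Differencing gives (-3,-4), (-2,-3), (-3,-4), (-2,-3). This is the pattern (-3,-4), (-2,-3) repeated.
step 5: apply (-3,-4) → (-21,-15)
step 6: apply (-2,-3) → (-23,-18)
step 7: apply (-3,-4) → (-26,-22)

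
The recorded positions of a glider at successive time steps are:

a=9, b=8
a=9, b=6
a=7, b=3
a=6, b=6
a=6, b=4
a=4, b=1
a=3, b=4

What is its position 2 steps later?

Step-to-step displacements: (+0, -2), (-2, -3), (-1, +3), (+0, -2), (-2, -3), (-1, +3) — a repeating cycle of length 3.
step 7: apply (+0, -2) → a=3, b=2
step 8: apply (-2, -3) → a=1, b=-1

a=1, b=-1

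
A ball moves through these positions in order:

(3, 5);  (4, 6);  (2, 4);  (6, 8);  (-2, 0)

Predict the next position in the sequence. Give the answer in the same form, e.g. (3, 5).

The jumps are (+1, +1), (-2, -2), (+4, +4), (-8, -8) — a geometric progression with ratio -2.
step 5: (-2, 0) + (+16, +16) → (14, 16)

(14, 16)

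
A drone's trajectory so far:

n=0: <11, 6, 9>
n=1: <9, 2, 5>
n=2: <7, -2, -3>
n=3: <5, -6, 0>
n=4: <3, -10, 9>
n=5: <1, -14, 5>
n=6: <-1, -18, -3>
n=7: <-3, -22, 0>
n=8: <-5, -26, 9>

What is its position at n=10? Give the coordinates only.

<-9, -34, -3>

First: linear, -2 per step → -9 at step 10.
Second: linear, -4 per step → -34 at step 10.
Third: cycles through 9, 5, -3, 0 every 4 steps. Step 10 lands at position 2 of the cycle → -3.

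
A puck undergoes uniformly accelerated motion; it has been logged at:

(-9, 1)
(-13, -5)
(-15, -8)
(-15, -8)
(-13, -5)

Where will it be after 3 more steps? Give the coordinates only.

Successive displacements: (-4, -6), (-2, -3), (+0, +0), (+2, +3) — each changes by (+2, +3).
step 5: (-13, -5) + (+4, +6) → (-9, 1)
step 6: (-9, 1) + (+6, +9) → (-3, 10)
step 7: (-3, 10) + (+8, +12) → (5, 22)

(5, 22)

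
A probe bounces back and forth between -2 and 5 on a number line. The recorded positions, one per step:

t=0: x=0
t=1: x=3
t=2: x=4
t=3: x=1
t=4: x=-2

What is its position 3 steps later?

The value reflects between -2 and 5, moving 3 per step.
  step 5: -2 → 1
  step 6: 1 → 4
  step 7: 4 → 3

x=3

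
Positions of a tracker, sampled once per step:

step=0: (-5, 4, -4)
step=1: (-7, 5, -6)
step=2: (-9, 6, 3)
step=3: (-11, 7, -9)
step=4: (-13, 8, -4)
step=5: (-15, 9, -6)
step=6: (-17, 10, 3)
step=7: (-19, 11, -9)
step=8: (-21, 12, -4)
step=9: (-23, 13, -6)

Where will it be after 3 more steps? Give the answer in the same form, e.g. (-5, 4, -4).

(-29, 16, -4)

The first coordinate changes by -2 each step, so at step 12 it is -5 + 12·(-2) = -29.
The second coordinate changes by +1 each step, so at step 12 it is 4 + 12·(1) = 16.
The third coordinate repeats the cycle [-4, -6, 3, -9] with period 4; step 12 mod 4 = 0, giving -4.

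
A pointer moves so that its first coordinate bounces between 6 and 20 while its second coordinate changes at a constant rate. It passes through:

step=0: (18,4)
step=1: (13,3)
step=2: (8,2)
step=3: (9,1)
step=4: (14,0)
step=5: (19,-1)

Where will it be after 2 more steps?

The first coordinate reflects between 6 and 20, moving 5 per step.
  step 6: 19 → 16
  step 7: 16 → 11
The second coordinate changes by -1 each step: at step 7 it is -3.

(11,-3)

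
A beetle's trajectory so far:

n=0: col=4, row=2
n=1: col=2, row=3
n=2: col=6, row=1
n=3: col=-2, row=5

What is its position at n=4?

col=14, row=-3

The jumps are (-2,+1), (+4,-2), (-8,+4) — a geometric progression with ratio -2.
step 4: col=-2, row=5 + (+16,-8) → col=14, row=-3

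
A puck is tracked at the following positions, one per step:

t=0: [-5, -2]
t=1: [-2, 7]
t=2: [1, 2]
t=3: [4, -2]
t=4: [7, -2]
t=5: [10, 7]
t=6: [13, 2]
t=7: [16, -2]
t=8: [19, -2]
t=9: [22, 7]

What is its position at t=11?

First: linear, +3 per step → 28 at step 11.
Second: cycles through -2, 7, 2, -2 every 4 steps. Step 11 lands at position 3 of the cycle → -2.

[28, -2]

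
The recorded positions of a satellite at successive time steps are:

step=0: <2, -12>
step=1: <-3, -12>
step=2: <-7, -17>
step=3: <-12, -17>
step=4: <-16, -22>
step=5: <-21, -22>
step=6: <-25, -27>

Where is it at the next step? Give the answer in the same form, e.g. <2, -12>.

Step-to-step displacements: <-5, +0>, <-4, -5>, <-5, +0>, <-4, -5>, <-5, +0>, <-4, -5> — a repeating cycle of length 2.
step 7: apply <-5, +0> → <-30, -27>

<-30, -27>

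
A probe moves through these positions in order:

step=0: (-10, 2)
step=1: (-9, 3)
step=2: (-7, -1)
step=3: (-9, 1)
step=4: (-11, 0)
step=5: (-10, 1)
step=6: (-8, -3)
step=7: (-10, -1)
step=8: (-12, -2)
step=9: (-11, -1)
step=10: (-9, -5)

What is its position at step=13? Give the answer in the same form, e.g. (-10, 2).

(-12, -3)

Step-to-step displacements: (+1, +1), (+2, -4), (-2, +2), (-2, -1), (+1, +1), (+2, -4), (-2, +2), (-2, -1), (+1, +1), (+2, -4) — a repeating cycle of length 4.
step 11: apply (-2, +2) → (-11, -3)
step 12: apply (-2, -1) → (-13, -4)
step 13: apply (+1, +1) → (-12, -3)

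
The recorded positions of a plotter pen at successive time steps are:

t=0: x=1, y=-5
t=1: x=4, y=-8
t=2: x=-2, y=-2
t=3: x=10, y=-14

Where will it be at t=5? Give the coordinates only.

Step-to-step displacements: (+3, -3), (-6, +6), (+12, -12); each is -2× the previous.
step 4: x=10, y=-14 + (-24, +24) → x=-14, y=10
step 5: x=-14, y=10 + (+48, -48) → x=34, y=-38

x=34, y=-38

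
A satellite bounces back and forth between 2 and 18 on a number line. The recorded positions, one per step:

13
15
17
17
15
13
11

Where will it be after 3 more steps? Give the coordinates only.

The value reflects between 2 and 18, moving 2 per step.
  step 7: 11 → 9
  step 8: 9 → 7
  step 9: 7 → 5

5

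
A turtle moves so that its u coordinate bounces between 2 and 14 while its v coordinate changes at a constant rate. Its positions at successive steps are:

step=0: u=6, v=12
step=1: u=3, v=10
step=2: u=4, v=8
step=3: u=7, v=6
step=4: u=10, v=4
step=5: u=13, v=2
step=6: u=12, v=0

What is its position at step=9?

The u coordinate travels 3 per step and bounces off the walls at 2 and 14.
  step 7: 12 → 9
  step 8: 9 → 6
  step 9: 6 → 3
The v coordinate changes by -2 each step: at step 9 it is -6.

u=3, v=-6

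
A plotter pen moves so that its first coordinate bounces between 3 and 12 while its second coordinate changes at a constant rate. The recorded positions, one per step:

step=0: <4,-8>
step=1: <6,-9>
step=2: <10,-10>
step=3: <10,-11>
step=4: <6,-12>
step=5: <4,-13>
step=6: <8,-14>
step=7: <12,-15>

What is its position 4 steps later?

<10,-19>

The first coordinate travels 4 per step and bounces off the walls at 3 and 12.
  step 8: 12 → 8
  step 9: 8 → 4
  step 10: 4 → 6
  step 11: 6 → 10
The second coordinate changes by -1 each step: at step 11 it is -19.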